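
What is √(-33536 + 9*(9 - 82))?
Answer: I*√34193 ≈ 184.91*I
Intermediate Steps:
√(-33536 + 9*(9 - 82)) = √(-33536 + 9*(-73)) = √(-33536 - 657) = √(-34193) = I*√34193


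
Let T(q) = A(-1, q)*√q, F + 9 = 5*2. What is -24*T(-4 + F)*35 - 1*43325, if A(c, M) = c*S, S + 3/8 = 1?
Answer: -43325 + 525*I*√3 ≈ -43325.0 + 909.33*I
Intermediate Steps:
S = 5/8 (S = -3/8 + 1 = 5/8 ≈ 0.62500)
A(c, M) = 5*c/8 (A(c, M) = c*(5/8) = 5*c/8)
F = 1 (F = -9 + 5*2 = -9 + 10 = 1)
T(q) = -5*√q/8 (T(q) = ((5/8)*(-1))*√q = -5*√q/8)
-24*T(-4 + F)*35 - 1*43325 = -(-15)*√(-4 + 1)*35 - 1*43325 = -(-15)*√(-3)*35 - 43325 = -(-15)*I*√3*35 - 43325 = (15*I*√3)*35 - 43325 = 525*I*√3 - 43325 = -43325 + 525*I*√3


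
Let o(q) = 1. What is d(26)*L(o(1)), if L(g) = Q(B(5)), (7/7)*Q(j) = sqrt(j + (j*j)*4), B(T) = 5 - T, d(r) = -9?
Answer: 0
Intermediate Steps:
Q(j) = sqrt(j + 4*j**2) (Q(j) = sqrt(j + (j*j)*4) = sqrt(j + j**2*4) = sqrt(j + 4*j**2))
L(g) = 0 (L(g) = sqrt((5 - 1*5)*(1 + 4*(5 - 1*5))) = sqrt((5 - 5)*(1 + 4*(5 - 5))) = sqrt(0*(1 + 4*0)) = sqrt(0*(1 + 0)) = sqrt(0*1) = sqrt(0) = 0)
d(26)*L(o(1)) = -9*0 = 0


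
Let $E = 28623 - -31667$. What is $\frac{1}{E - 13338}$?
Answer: $\frac{1}{46952} \approx 2.1298 \cdot 10^{-5}$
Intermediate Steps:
$E = 60290$ ($E = 28623 + 31667 = 60290$)
$\frac{1}{E - 13338} = \frac{1}{60290 - 13338} = \frac{1}{46952}$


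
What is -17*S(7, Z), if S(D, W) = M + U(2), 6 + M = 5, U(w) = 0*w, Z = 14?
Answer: 17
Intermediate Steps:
U(w) = 0
M = -1 (M = -6 + 5 = -1)
S(D, W) = -1 (S(D, W) = -1 + 0 = -1)
-17*S(7, Z) = -17*(-1) = 17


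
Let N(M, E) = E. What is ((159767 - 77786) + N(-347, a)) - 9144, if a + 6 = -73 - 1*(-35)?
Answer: 72793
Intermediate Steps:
a = -44 (a = -6 + (-73 - 1*(-35)) = -6 + (-73 + 35) = -6 - 38 = -44)
((159767 - 77786) + N(-347, a)) - 9144 = ((159767 - 77786) - 44) - 9144 = (81981 - 44) - 9144 = 81937 - 9144 = 72793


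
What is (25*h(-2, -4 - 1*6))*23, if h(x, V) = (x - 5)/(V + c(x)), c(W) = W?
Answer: 4025/12 ≈ 335.42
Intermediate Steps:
h(x, V) = (-5 + x)/(V + x) (h(x, V) = (x - 5)/(V + x) = (-5 + x)/(V + x))
(25*h(-2, -4 - 1*6))*23 = (25*((-5 - 2)/((-4 - 1*6) - 2)))*23 = (25*(-7/((-4 - 6) - 2)))*23 = (25*(-7/(-10 - 2)))*23 = (25*(-7/(-12)))*23 = (25*(-1/12*(-7)))*23 = (25*(7/12))*23 = (175/12)*23 = 4025/12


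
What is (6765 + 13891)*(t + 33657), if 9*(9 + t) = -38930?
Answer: 5451159712/9 ≈ 6.0568e+8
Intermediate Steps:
t = -39011/9 (t = -9 + (⅑)*(-38930) = -9 - 38930/9 = -39011/9 ≈ -4334.6)
(6765 + 13891)*(t + 33657) = (6765 + 13891)*(-39011/9 + 33657) = 20656*(263902/9) = 5451159712/9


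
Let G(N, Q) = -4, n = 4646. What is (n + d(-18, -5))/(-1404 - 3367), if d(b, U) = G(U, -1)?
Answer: -4642/4771 ≈ -0.97296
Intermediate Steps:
d(b, U) = -4
(n + d(-18, -5))/(-1404 - 3367) = (4646 - 4)/(-1404 - 3367) = 4642/(-4771) = 4642*(-1/4771) = -4642/4771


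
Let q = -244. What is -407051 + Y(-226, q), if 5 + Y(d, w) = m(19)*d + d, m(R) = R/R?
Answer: -407508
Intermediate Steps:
m(R) = 1
Y(d, w) = -5 + 2*d (Y(d, w) = -5 + (1*d + d) = -5 + (d + d) = -5 + 2*d)
-407051 + Y(-226, q) = -407051 + (-5 + 2*(-226)) = -407051 + (-5 - 452) = -407051 - 457 = -407508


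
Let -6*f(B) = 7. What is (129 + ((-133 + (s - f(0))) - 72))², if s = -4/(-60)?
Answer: 5031049/900 ≈ 5590.1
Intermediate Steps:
f(B) = -7/6 (f(B) = -⅙*7 = -7/6)
s = 1/15 (s = -4*(-1/60) = 1/15 ≈ 0.066667)
(129 + ((-133 + (s - f(0))) - 72))² = (129 + ((-133 + (1/15 - 1*(-7/6))) - 72))² = (129 + ((-133 + (1/15 + 7/6)) - 72))² = (129 + ((-133 + 37/30) - 72))² = (129 + (-3953/30 - 72))² = (129 - 6113/30)² = (-2243/30)² = 5031049/900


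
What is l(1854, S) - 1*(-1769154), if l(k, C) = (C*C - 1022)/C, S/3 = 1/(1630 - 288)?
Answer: 5282028805/4026 ≈ 1.3120e+6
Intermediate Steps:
S = 3/1342 (S = 3/(1630 - 288) = 3/1342 ≈ 0.0022355)
l(k, C) = (-1022 + C²)/C (l(k, C) = (C² - 1022)/C = (-1022 + C²)/C)
l(1854, S) - 1*(-1769154) = (3/1342 - 1022/3/1342) - 1*(-1769154) = (3/1342 - 1022*1342/3) + 1769154 = (3/1342 - 1371524/3) + 1769154 = -1840585199/4026 + 1769154 = 5282028805/4026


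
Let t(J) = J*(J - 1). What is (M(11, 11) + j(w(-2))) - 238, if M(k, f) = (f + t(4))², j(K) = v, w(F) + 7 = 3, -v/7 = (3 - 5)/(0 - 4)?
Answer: 575/2 ≈ 287.50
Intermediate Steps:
v = -7/2 (v = -7*(3 - 5)/(0 - 4) = -(-14)/(-4) = -(-14)*(-1)/4 = -7*½ = -7/2 ≈ -3.5000)
w(F) = -4 (w(F) = -7 + 3 = -4)
t(J) = J*(-1 + J)
j(K) = -7/2
M(k, f) = (12 + f)² (M(k, f) = (f + 4*(-1 + 4))² = (f + 4*3)² = (f + 12)² = (12 + f)²)
(M(11, 11) + j(w(-2))) - 238 = ((12 + 11)² - 7/2) - 238 = (23² - 7/2) - 238 = (529 - 7/2) - 238 = 1051/2 - 238 = 575/2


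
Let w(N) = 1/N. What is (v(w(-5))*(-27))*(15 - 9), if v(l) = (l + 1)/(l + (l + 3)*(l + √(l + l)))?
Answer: 61560/2321 + 45360*I*√10/2321 ≈ 26.523 + 61.801*I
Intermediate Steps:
v(l) = (1 + l)/(l + (3 + l)*(l + √2*√l)) (v(l) = (1 + l)/(l + (3 + l)*(l + √(2*l))) = (1 + l)/(l + (3 + l)*(l + √2*√l)))
(v(w(-5))*(-27))*(15 - 9) = (((1 + 1/(-5))/((1/(-5))² + 4/(-5) + √2*(1/(-5))^(3/2) + 3*√2*√(1/(-5))))*(-27))*(15 - 9) = (((1 - ⅕)/((-⅕)² + 4*(-⅕) + √2*(-⅕)^(3/2) + 3*√2*√(-⅕)))*(-27))*6 = (((⅘)/(1/25 - ⅘ + √2*(-I*√5/25) + 3*√2*(I*√5/5)))*(-27))*6 = (((⅘)/(1/25 - ⅘ - I*√10/25 + 3*I*√10/5))*(-27))*6 = (((⅘)/(-19/25 + 14*I*√10/25))*(-27))*6 = ((4/(5*(-19/25 + 14*I*√10/25)))*(-27))*6 = -108/(5*(-19/25 + 14*I*√10/25))*6 = -648/(5*(-19/25 + 14*I*√10/25))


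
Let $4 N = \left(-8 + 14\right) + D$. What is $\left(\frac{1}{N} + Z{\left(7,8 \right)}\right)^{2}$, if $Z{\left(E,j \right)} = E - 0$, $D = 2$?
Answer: $\frac{225}{4} \approx 56.25$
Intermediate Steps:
$N = 2$ ($N = \frac{\left(-8 + 14\right) + 2}{4} = \frac{6 + 2}{4} = \frac{1}{4} \cdot 8 = 2$)
$Z{\left(E,j \right)} = E$ ($Z{\left(E,j \right)} = E + 0 = E$)
$\left(\frac{1}{N} + Z{\left(7,8 \right)}\right)^{2} = \left(\frac{1}{2} + 7\right)^{2} = \left(\frac{15}{2}\right)^{2} = \frac{225}{4}$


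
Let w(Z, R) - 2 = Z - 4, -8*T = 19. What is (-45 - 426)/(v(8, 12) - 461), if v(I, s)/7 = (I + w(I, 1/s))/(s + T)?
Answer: 1727/1653 ≈ 1.0448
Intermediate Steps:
T = -19/8 (T = -⅛*19 = -19/8 ≈ -2.3750)
w(Z, R) = -2 + Z (w(Z, R) = 2 + (Z - 4) = 2 + (-4 + Z) = -2 + Z)
v(I, s) = 7*(-2 + 2*I)/(-19/8 + s) (v(I, s) = 7*((I + (-2 + I))/(s - 19/8)) = 7*((-2 + 2*I)/(-19/8 + s)) = 7*(-2 + 2*I)/(-19/8 + s))
(-45 - 426)/(v(8, 12) - 461) = (-45 - 426)/(112*(-1 + 8)/(-19 + 8*12) - 461) = -471/(112*7/(-19 + 96) - 461) = -471/(112*7/77 - 461) = -471/(112*(1/77)*7 - 461) = -471/(112/11 - 461) = -471/(-4959/11) = -471*(-11/4959) = 1727/1653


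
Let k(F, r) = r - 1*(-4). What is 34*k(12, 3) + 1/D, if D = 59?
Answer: 14043/59 ≈ 238.02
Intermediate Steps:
k(F, r) = 4 + r (k(F, r) = r + 4 = 4 + r)
34*k(12, 3) + 1/D = 34*(4 + 3) + 1/59 = 34*7 + 1/59 = 238 + 1/59 = 14043/59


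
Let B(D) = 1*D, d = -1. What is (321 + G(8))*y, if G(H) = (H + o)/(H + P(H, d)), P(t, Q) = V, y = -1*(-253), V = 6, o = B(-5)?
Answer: 1137741/14 ≈ 81267.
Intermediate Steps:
B(D) = D
o = -5
y = 253
P(t, Q) = 6
G(H) = (-5 + H)/(6 + H) (G(H) = (H - 5)/(H + 6) = (-5 + H)/(6 + H))
(321 + G(8))*y = (321 + (-5 + 8)/(6 + 8))*253 = (321 + 3/14)*253 = (4497/14)*253 = 1137741/14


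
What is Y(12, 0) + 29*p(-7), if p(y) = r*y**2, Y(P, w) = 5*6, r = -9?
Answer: -12759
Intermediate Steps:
Y(P, w) = 30
p(y) = -9*y**2
Y(12, 0) + 29*p(-7) = 30 + 29*(-9*(-7)**2) = 30 + 29*(-9*49) = 30 + 29*(-441) = 30 - 12789 = -12759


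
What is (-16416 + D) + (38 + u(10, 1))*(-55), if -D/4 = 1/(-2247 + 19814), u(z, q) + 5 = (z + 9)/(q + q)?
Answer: -658885477/35134 ≈ -18754.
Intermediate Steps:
u(z, q) = -5 + (9 + z)/(2*q) (u(z, q) = -5 + (z + 9)/(q + q) = -5 + (9 + z)/((2*q)) = -5 + (9 + z)*(1/(2*q)) = -5 + (9 + z)/(2*q))
D = -4/17567 (D = -4/(-2247 + 19814) = -4/17567 ≈ -0.00022770)
(-16416 + D) + (38 + u(10, 1))*(-55) = (-16416 - 4/17567) + (38 + (½)*(9 + 10 - 10*1)/1)*(-55) = -288379876/17567 + (38 + (½)*1*(9 + 10 - 10))*(-55) = -288379876/17567 + (38 + (½)*1*9)*(-55) = -288379876/17567 + (38 + 9/2)*(-55) = -288379876/17567 + (85/2)*(-55) = -288379876/17567 - 4675/2 = -658885477/35134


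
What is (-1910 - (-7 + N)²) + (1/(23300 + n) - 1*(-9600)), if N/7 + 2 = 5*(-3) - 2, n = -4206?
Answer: -227409539/19094 ≈ -11910.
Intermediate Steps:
N = -133 (N = -14 + 7*(5*(-3) - 2) = -14 + 7*(-15 - 2) = -14 + 7*(-17) = -14 - 119 = -133)
(-1910 - (-7 + N)²) + (1/(23300 + n) - 1*(-9600)) = (-1910 - (-7 - 133)²) + (1/(23300 - 4206) - 1*(-9600)) = (-1910 - 1*(-140)²) + (1/19094 + 9600) = (-1910 - 1*19600) + (1/19094 + 9600) = (-1910 - 19600) + 183302401/19094 = -21510 + 183302401/19094 = -227409539/19094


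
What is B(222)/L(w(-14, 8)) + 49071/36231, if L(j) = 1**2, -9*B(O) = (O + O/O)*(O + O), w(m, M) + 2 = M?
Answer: -398540237/36231 ≈ -11000.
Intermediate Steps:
w(m, M) = -2 + M
B(O) = -2*O*(1 + O)/9 (B(O) = -(O + O/O)*(O + O)/9 = -(O + 1)*2*O/9 = -(1 + O)*2*O/9 = -2*O*(1 + O)/9)
L(j) = 1
B(222)/L(w(-14, 8)) + 49071/36231 = -2/9*222*(1 + 222)/1 + 49071/36231 = -2/9*222*223*1 + 49071*(1/36231) = -33004/3*1 + 16357/12077 = -33004/3 + 16357/12077 = -398540237/36231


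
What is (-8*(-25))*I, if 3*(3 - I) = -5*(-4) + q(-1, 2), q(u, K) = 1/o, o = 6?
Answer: -6700/9 ≈ -744.44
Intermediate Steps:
q(u, K) = ⅙ (q(u, K) = 1/6 = ⅙)
I = -67/18 (I = 3 - (-5*(-4) + ⅙)/3 = 3 - (20 + ⅙)/3 = 3 - ⅓*121/6 = 3 - 121/18 = -67/18 ≈ -3.7222)
(-8*(-25))*I = -8*(-25)*(-67/18) = 200*(-67/18) = -6700/9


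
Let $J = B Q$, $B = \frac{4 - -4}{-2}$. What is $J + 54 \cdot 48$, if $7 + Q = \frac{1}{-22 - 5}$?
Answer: $\frac{70744}{27} \approx 2620.1$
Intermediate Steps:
$Q = - \frac{190}{27}$ ($Q = -7 + \frac{1}{-22 - 5} = -7 + \frac{1}{-27} = -7 - \frac{1}{27} = - \frac{190}{27} \approx -7.037$)
$B = -4$ ($B = \left(4 + 4\right) \left(- \frac{1}{2}\right) = 8 \left(- \frac{1}{2}\right) = -4$)
$J = \frac{760}{27}$ ($J = \left(-4\right) \left(- \frac{190}{27}\right) = \frac{760}{27} \approx 28.148$)
$J + 54 \cdot 48 = \frac{760}{27} + 54 \cdot 48 = \frac{760}{27} + 2592 = \frac{70744}{27}$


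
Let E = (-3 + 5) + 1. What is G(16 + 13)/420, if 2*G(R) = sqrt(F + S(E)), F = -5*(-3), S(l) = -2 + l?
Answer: 1/210 ≈ 0.0047619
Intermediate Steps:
E = 3 (E = 2 + 1 = 3)
F = 15
G(R) = 2 (G(R) = sqrt(15 + (-2 + 3))/2 = sqrt(15 + 1)/2 = sqrt(16)/2 = (1/2)*4 = 2)
G(16 + 13)/420 = 2/420 = 2*(1/420) = 1/210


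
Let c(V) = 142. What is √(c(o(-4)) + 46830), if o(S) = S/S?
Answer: 2*√11743 ≈ 216.73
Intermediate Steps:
o(S) = 1
√(c(o(-4)) + 46830) = √(142 + 46830) = √46972 = 2*√11743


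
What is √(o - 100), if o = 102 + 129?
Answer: √131 ≈ 11.446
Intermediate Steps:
o = 231
√(o - 100) = √(231 - 100) = √131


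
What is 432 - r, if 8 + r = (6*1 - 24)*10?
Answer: 620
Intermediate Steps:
r = -188 (r = -8 + (6*1 - 24)*10 = -8 + (6 - 24)*10 = -8 - 18*10 = -8 - 180 = -188)
432 - r = 432 - 1*(-188) = 432 + 188 = 620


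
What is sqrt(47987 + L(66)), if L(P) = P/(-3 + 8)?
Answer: sqrt(1200005)/5 ≈ 219.09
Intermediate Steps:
L(P) = P/5
sqrt(47987 + L(66)) = sqrt(47987 + (1/5)*66) = sqrt(47987 + 66/5) = sqrt(240001/5) = sqrt(1200005)/5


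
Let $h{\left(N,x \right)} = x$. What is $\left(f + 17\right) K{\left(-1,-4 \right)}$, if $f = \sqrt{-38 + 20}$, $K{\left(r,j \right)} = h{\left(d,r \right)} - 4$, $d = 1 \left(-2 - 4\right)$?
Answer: $-85 - 15 i \sqrt{2} \approx -85.0 - 21.213 i$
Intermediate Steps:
$d = -6$ ($d = 1 \left(-6\right) = -6$)
$K{\left(r,j \right)} = -4 + r$ ($K{\left(r,j \right)} = r - 4 = -4 + r$)
$f = 3 i \sqrt{2}$ ($f = \sqrt{-18} = 3 i \sqrt{2} \approx 4.2426 i$)
$\left(f + 17\right) K{\left(-1,-4 \right)} = \left(3 i \sqrt{2} + 17\right) \left(-4 - 1\right) = \left(17 + 3 i \sqrt{2}\right) \left(-5\right) = -85 - 15 i \sqrt{2}$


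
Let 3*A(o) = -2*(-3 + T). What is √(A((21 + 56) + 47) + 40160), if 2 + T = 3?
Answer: 2*√90363/3 ≈ 200.40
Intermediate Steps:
T = 1 (T = -2 + 3 = 1)
A(o) = 4/3 (A(o) = (-2*(-3 + 1))/3 = (-2*(-2))/3 = (⅓)*4 = 4/3)
√(A((21 + 56) + 47) + 40160) = √(4/3 + 40160) = √(120484/3) = 2*√90363/3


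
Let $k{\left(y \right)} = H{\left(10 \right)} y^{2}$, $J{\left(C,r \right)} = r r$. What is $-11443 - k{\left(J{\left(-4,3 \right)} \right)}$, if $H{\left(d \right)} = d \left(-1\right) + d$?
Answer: $-11443$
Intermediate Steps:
$J{\left(C,r \right)} = r^{2}$
$H{\left(d \right)} = 0$ ($H{\left(d \right)} = - d + d = 0$)
$k{\left(y \right)} = 0$ ($k{\left(y \right)} = 0 y^{2} = 0$)
$-11443 - k{\left(J{\left(-4,3 \right)} \right)} = -11443 - 0 = -11443 + 0 = -11443$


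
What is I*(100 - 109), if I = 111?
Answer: -999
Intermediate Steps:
I*(100 - 109) = 111*(100 - 109) = 111*(-9) = -999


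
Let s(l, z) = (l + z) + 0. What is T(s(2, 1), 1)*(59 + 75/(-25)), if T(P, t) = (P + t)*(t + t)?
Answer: 448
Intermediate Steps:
s(l, z) = l + z
T(P, t) = 2*t*(P + t) (T(P, t) = (P + t)*(2*t) = 2*t*(P + t))
T(s(2, 1), 1)*(59 + 75/(-25)) = (2*1*((2 + 1) + 1))*(59 + 75/(-25)) = (2*1*(3 + 1))*(59 + 75*(-1/25)) = (2*1*4)*(59 - 3) = 8*56 = 448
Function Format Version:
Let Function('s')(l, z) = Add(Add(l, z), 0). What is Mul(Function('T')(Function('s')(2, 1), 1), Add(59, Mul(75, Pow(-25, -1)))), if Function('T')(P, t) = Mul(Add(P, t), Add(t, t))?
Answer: 448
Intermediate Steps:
Function('s')(l, z) = Add(l, z)
Function('T')(P, t) = Mul(2, t, Add(P, t)) (Function('T')(P, t) = Mul(Add(P, t), Mul(2, t)) = Mul(2, t, Add(P, t)))
Mul(Function('T')(Function('s')(2, 1), 1), Add(59, Mul(75, Pow(-25, -1)))) = Mul(Mul(2, 1, Add(Add(2, 1), 1)), Add(59, Mul(75, Pow(-25, -1)))) = Mul(Mul(2, 1, Add(3, 1)), Add(59, Mul(75, Rational(-1, 25)))) = Mul(Mul(2, 1, 4), Add(59, -3)) = Mul(8, 56) = 448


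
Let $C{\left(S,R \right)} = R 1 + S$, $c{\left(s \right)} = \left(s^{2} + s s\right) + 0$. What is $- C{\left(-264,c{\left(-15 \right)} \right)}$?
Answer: $-186$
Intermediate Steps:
$c{\left(s \right)} = 2 s^{2}$ ($c{\left(s \right)} = \left(s^{2} + s^{2}\right) + 0 = 2 s^{2} + 0 = 2 s^{2}$)
$C{\left(S,R \right)} = R + S$
$- C{\left(-264,c{\left(-15 \right)} \right)} = - (2 \left(-15\right)^{2} - 264) = - (2 \cdot 225 - 264) = - (450 - 264) = \left(-1\right) 186 = -186$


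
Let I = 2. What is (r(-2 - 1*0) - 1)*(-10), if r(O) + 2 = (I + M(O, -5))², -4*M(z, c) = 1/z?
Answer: -485/32 ≈ -15.156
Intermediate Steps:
M(z, c) = -1/(4*z)
r(O) = -2 + (2 - 1/(4*O))²
(r(-2 - 1*0) - 1)*(-10) = ((2 - 1/(-2 - 1*0) + 1/(16*(-2 - 1*0)²)) - 1)*(-10) = ((2 - 1/(-2 + 0) + 1/(16*(-2 + 0)²)) - 1)*(-10) = ((2 - 1/(-2) + (1/16)/(-2)²) - 1)*(-10) = ((2 - 1*(-½) + (1/16)*(¼)) - 1)*(-10) = ((2 + ½ + 1/64) - 1)*(-10) = (161/64 - 1)*(-10) = (97/64)*(-10) = -485/32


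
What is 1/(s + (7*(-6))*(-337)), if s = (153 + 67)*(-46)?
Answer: 1/4034 ≈ 0.00024789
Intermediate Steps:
s = -10120 (s = 220*(-46) = -10120)
1/(s + (7*(-6))*(-337)) = 1/(-10120 + (7*(-6))*(-337)) = 1/(-10120 - 42*(-337)) = 1/(-10120 + 14154) = 1/4034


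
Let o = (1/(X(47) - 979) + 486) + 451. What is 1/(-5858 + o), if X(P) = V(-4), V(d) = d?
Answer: -983/4837344 ≈ -0.00020321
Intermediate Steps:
X(P) = -4
o = 921070/983 (o = (1/(-4 - 979) + 486) + 451 = (1/(-983) + 486) + 451 = (-1/983 + 486) + 451 = 477737/983 + 451 = 921070/983 ≈ 937.00)
1/(-5858 + o) = 1/(-5858 + 921070/983) = 1/(-4837344/983) = -983/4837344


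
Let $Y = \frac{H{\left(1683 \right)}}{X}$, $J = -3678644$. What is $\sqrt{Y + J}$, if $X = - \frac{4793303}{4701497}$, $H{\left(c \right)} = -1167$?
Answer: $\frac{i \sqrt{84493319147827731299}}{4793303} \approx 1917.7 i$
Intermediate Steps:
$X = - \frac{4793303}{4701497}$ ($X = \left(-4793303\right) \frac{1}{4701497} = - \frac{4793303}{4701497} \approx -1.0195$)
$Y = \frac{5486646999}{4793303}$ ($Y = - \frac{1167}{- \frac{4793303}{4701497}} = \left(-1167\right) \left(- \frac{4701497}{4793303}\right) = \frac{5486646999}{4793303} \approx 1144.6$)
$\sqrt{Y + J} = \sqrt{\frac{5486646999}{4793303} - 3678644} = \sqrt{- \frac{17627368674133}{4793303}} = \frac{i \sqrt{84493319147827731299}}{4793303}$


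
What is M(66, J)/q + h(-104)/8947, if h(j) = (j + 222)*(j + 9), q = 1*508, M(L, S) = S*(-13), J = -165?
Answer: 13496635/4545076 ≈ 2.9695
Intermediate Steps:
M(L, S) = -13*S
q = 508
h(j) = (9 + j)*(222 + j) (h(j) = (222 + j)*(9 + j) = (9 + j)*(222 + j))
M(66, J)/q + h(-104)/8947 = -13*(-165)/508 + (1998 + (-104)² + 231*(-104))/8947 = 2145*(1/508) + (1998 + 10816 - 24024)*(1/8947) = 2145/508 - 11210*1/8947 = 2145/508 - 11210/8947 = 13496635/4545076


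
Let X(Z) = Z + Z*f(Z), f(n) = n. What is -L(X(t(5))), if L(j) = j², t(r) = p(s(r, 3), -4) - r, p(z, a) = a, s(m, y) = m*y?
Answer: -5184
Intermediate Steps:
t(r) = -4 - r
X(Z) = Z + Z² (X(Z) = Z + Z*Z = Z + Z²)
-L(X(t(5))) = -((-4 - 1*5)*(1 + (-4 - 1*5)))² = -((-4 - 5)*(1 + (-4 - 5)))² = -(-9*(1 - 9))² = -(-9*(-8))² = -1*72² = -1*5184 = -5184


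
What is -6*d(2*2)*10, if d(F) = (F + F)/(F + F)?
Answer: -60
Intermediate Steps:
d(F) = 1 (d(F) = (2*F)/((2*F)) = (2*F)*(1/(2*F)) = 1)
-6*d(2*2)*10 = -6*1*10 = -6*10 = -60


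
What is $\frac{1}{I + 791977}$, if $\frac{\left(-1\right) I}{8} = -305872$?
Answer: $\frac{1}{3238953} \approx 3.0874 \cdot 10^{-7}$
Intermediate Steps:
$I = 2446976$ ($I = \left(-8\right) \left(-305872\right) = 2446976$)
$\frac{1}{I + 791977} = \frac{1}{2446976 + 791977} = \frac{1}{3238953}$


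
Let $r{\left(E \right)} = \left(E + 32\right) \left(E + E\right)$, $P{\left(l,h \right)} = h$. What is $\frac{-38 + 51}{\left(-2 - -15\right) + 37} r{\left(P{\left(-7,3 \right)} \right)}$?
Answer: $\frac{273}{5} \approx 54.6$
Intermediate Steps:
$r{\left(E \right)} = 2 E \left(32 + E\right)$ ($r{\left(E \right)} = \left(32 + E\right) 2 E = 2 E \left(32 + E\right)$)
$\frac{-38 + 51}{\left(-2 - -15\right) + 37} r{\left(P{\left(-7,3 \right)} \right)} = \frac{-38 + 51}{\left(-2 - -15\right) + 37} \cdot 2 \cdot 3 \left(32 + 3\right) = \frac{13}{\left(-2 + 15\right) + 37} \cdot 2 \cdot 3 \cdot 35 = \frac{13}{13 + 37} \cdot 210 = \frac{13}{50} \cdot 210 = \frac{273}{5}$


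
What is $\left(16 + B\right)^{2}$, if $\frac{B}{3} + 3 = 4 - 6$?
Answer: $1$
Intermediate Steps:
$B = -15$ ($B = -9 + 3 \left(4 - 6\right) = -9 + 3 \left(-2\right) = -9 - 6 = -15$)
$\left(16 + B\right)^{2} = \left(16 - 15\right)^{2} = 1^{2} = 1$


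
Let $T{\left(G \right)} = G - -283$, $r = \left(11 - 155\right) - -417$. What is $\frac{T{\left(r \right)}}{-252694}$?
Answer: $- \frac{278}{126347} \approx -0.0022003$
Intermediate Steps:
$r = 273$ ($r = -144 + 417 = 273$)
$T{\left(G \right)} = 283 + G$ ($T{\left(G \right)} = G + 283 = 283 + G$)
$\frac{T{\left(r \right)}}{-252694} = \frac{283 + 273}{-252694} = 556 \left(- \frac{1}{252694}\right) = - \frac{278}{126347}$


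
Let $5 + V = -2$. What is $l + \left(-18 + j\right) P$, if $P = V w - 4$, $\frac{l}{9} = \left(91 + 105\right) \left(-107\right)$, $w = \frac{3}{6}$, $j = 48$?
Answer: $-188973$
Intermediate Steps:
$V = -7$ ($V = -5 - 2 = -7$)
$w = \frac{1}{2}$ ($w = 3 \cdot \frac{1}{6} = \frac{1}{2} \approx 0.5$)
$l = -188748$ ($l = 9 \left(91 + 105\right) \left(-107\right) = 9 \cdot 196 \left(-107\right) = 9 \left(-20972\right) = -188748$)
$P = - \frac{15}{2}$ ($P = \left(-7\right) \frac{1}{2} - 4 = - \frac{7}{2} - 4 = - \frac{15}{2} \approx -7.5$)
$l + \left(-18 + j\right) P = -188748 + \left(-18 + 48\right) \left(- \frac{15}{2}\right) = -188748 + 30 \left(- \frac{15}{2}\right) = -188748 - 225 = -188973$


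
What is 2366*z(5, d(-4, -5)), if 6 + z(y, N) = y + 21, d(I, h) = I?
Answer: 47320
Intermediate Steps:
z(y, N) = 15 + y (z(y, N) = -6 + (y + 21) = -6 + (21 + y) = 15 + y)
2366*z(5, d(-4, -5)) = 2366*(15 + 5) = 2366*20 = 47320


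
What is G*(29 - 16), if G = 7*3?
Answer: 273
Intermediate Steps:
G = 21
G*(29 - 16) = 21*(29 - 16) = 21*13 = 273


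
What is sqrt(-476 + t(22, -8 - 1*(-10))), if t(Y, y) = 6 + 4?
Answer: I*sqrt(466) ≈ 21.587*I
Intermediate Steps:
t(Y, y) = 10
sqrt(-476 + t(22, -8 - 1*(-10))) = sqrt(-476 + 10) = sqrt(-466) = I*sqrt(466)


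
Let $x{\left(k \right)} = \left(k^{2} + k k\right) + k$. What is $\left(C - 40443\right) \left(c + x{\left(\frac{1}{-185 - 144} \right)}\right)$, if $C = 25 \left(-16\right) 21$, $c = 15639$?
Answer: $- \frac{82680486362496}{108241} \approx -7.6386 \cdot 10^{8}$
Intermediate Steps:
$x{\left(k \right)} = k + 2 k^{2}$ ($x{\left(k \right)} = \left(k^{2} + k^{2}\right) + k = 2 k^{2} + k = k + 2 k^{2}$)
$C = -8400$ ($C = \left(-400\right) 21 = -8400$)
$\left(C - 40443\right) \left(c + x{\left(\frac{1}{-185 - 144} \right)}\right) = \left(-8400 - 40443\right) \left(15639 + \frac{1 + \frac{2}{-185 - 144}}{-185 - 144}\right) = - 48843 \left(15639 + \frac{1 + \frac{2}{-329}}{-329}\right) = - 48843 \left(15639 - \frac{1 + 2 \left(- \frac{1}{329}\right)}{329}\right) = - 48843 \left(15639 - \frac{1 - \frac{2}{329}}{329}\right) = - 48843 \left(15639 - \frac{327}{108241}\right) = \left(-48843\right) \frac{1692780672}{108241} = - \frac{82680486362496}{108241}$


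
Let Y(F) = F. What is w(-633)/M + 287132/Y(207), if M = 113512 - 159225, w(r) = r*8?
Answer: 570726668/411417 ≈ 1387.2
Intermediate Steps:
w(r) = 8*r
M = -45713
w(-633)/M + 287132/Y(207) = (8*(-633))/(-45713) + 287132/207 = -5064*(-1/45713) + 287132*(1/207) = 5064/45713 + 12484/9 = 570726668/411417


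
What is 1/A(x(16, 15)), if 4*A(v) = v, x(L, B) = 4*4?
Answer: 1/4 ≈ 0.25000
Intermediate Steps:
x(L, B) = 16
A(v) = v/4
1/A(x(16, 15)) = 1/((1/4)*16) = 1/4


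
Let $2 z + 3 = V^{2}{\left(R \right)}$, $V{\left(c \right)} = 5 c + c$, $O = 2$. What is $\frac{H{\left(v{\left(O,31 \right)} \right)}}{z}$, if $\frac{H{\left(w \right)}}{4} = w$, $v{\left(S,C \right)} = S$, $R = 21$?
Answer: $\frac{16}{15873} \approx 0.001008$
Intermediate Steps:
$H{\left(w \right)} = 4 w$
$V{\left(c \right)} = 6 c$
$z = \frac{15873}{2}$ ($z = - \frac{3}{2} + \frac{\left(6 \cdot 21\right)^{2}}{2} = - \frac{3}{2} + \frac{126^{2}}{2} = - \frac{3}{2} + \frac{1}{2} \cdot 15876 = - \frac{3}{2} + 7938 = \frac{15873}{2} \approx 7936.5$)
$\frac{H{\left(v{\left(O,31 \right)} \right)}}{z} = \frac{4 \cdot 2}{\frac{15873}{2}} = 8 \cdot \frac{2}{15873} = \frac{16}{15873}$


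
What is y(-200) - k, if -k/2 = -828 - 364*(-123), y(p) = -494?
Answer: 87394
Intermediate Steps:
k = -87888 (k = -2*(-828 - 364*(-123)) = -2*(-828 + 44772) = -2*43944 = -87888)
y(-200) - k = -494 - 1*(-87888) = -494 + 87888 = 87394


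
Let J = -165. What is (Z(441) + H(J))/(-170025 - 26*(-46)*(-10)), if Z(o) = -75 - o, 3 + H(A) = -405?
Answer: 924/181985 ≈ 0.0050773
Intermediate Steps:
H(A) = -408 (H(A) = -3 - 405 = -408)
(Z(441) + H(J))/(-170025 - 26*(-46)*(-10)) = ((-75 - 1*441) - 408)/(-170025 - 26*(-46)*(-10)) = ((-75 - 441) - 408)/(-170025 + 1196*(-10)) = (-516 - 408)/(-170025 - 11960) = -924/(-181985) = -924*(-1/181985) = 924/181985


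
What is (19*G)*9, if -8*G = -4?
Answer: 171/2 ≈ 85.500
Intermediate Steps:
G = ½ (G = -⅛*(-4) = ½ ≈ 0.50000)
(19*G)*9 = (19*(½))*9 = (19/2)*9 = 171/2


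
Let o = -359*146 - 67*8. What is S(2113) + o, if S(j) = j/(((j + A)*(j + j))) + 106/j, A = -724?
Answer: -310811649719/5869914 ≈ -52950.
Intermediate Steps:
S(j) = 1/(2*(-724 + j)) + 106/j (S(j) = j/(((j - 724)*(j + j))) + 106/j = j/(((-724 + j)*(2*j))) + 106/j = j/((2*j*(-724 + j))) + 106/j = j*(1/(2*j*(-724 + j))) + 106/j = 1/(2*(-724 + j)) + 106/j)
o = -52950 (o = -52414 - 536 = -52950)
S(2113) + o = (½)*(-153488 + 213*2113)/(2113*(-724 + 2113)) - 52950 = (½)*(1/2113)*(-153488 + 450069)/1389 - 52950 = (½)*(1/2113)*(1/1389)*296581 - 52950 = 296581/5869914 - 52950 = -310811649719/5869914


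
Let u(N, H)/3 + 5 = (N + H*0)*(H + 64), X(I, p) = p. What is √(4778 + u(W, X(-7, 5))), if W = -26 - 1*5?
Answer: I*√1654 ≈ 40.669*I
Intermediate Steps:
W = -31 (W = -26 - 5 = -31)
u(N, H) = -15 + 3*N*(64 + H) (u(N, H) = -15 + 3*((N + H*0)*(H + 64)) = -15 + 3*((N + 0)*(64 + H)) = -15 + 3*(N*(64 + H)) = -15 + 3*N*(64 + H))
√(4778 + u(W, X(-7, 5))) = √(4778 + (-15 + 192*(-31) + 3*5*(-31))) = √(4778 + (-15 - 5952 - 465)) = √(4778 - 6432) = √(-1654) = I*√1654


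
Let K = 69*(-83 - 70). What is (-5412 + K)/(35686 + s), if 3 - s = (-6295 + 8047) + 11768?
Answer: -15969/22169 ≈ -0.72033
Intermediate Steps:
K = -10557 (K = 69*(-153) = -10557)
s = -13517 (s = 3 - ((-6295 + 8047) + 11768) = 3 - (1752 + 11768) = 3 - 1*13520 = 3 - 13520 = -13517)
(-5412 + K)/(35686 + s) = (-5412 - 10557)/(35686 - 13517) = -15969/22169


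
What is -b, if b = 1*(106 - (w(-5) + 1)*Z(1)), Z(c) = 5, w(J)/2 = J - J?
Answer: -101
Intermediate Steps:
w(J) = 0 (w(J) = 2*(J - J) = 2*0 = 0)
b = 101 (b = 1*(106 - (0 + 1)*5) = 1*(106 - 5) = 1*101 = 101)
-b = -1*101 = -101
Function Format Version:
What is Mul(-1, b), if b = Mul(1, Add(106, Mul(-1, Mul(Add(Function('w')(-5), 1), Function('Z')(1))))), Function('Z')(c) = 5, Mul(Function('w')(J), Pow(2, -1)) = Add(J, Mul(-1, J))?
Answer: -101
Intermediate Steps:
Function('w')(J) = 0 (Function('w')(J) = Mul(2, Add(J, Mul(-1, J))) = Mul(2, 0) = 0)
b = 101 (b = Mul(1, Add(106, Mul(-1, Mul(Add(0, 1), 5)))) = Mul(1, Add(106, Mul(-1, Mul(1, 5)))) = Mul(1, Add(106, Mul(-1, 5))) = Mul(1, Add(106, -5)) = Mul(1, 101) = 101)
Mul(-1, b) = Mul(-1, 101) = -101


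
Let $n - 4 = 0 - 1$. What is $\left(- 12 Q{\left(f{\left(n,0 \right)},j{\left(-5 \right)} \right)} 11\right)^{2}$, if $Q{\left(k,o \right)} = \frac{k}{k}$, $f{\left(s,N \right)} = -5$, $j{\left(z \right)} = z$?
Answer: $17424$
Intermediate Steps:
$n = 3$ ($n = 4 + \left(0 - 1\right) = 4 - 1 = 3$)
$Q{\left(k,o \right)} = 1$
$\left(- 12 Q{\left(f{\left(n,0 \right)},j{\left(-5 \right)} \right)} 11\right)^{2} = \left(\left(-12\right) 1 \cdot 11\right)^{2} = \left(\left(-12\right) 11\right)^{2} = \left(-132\right)^{2} = 17424$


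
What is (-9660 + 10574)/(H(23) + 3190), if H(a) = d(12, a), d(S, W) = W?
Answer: 914/3213 ≈ 0.28447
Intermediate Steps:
H(a) = a
(-9660 + 10574)/(H(23) + 3190) = (-9660 + 10574)/(23 + 3190) = 914/3213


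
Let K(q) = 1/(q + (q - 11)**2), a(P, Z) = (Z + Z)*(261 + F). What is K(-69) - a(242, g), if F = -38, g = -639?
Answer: 1804297015/6331 ≈ 2.8499e+5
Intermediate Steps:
a(P, Z) = 446*Z (a(P, Z) = (Z + Z)*(261 - 38) = (2*Z)*223 = 446*Z)
K(q) = 1/(q + (-11 + q)**2)
K(-69) - a(242, g) = 1/(-69 + (-11 - 69)**2) - 446*(-639) = 1/(-69 + (-80)**2) - 1*(-284994) = 1/(-69 + 6400) + 284994 = 1/6331 + 284994 = 1804297015/6331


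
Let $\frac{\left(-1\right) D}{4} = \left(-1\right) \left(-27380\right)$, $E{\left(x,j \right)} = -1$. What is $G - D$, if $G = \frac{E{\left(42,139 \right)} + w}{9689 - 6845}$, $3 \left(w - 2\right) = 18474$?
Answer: $\frac{103827013}{948} \approx 1.0952 \cdot 10^{5}$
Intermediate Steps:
$w = 6160$ ($w = 2 + \frac{1}{3} \cdot 18474 = 2 + 6158 = 6160$)
$D = -109520$ ($D = - 4 \left(\left(-1\right) \left(-27380\right)\right) = \left(-4\right) 27380 = -109520$)
$G = \frac{2053}{948}$ ($G = \frac{-1 + 6160}{9689 - 6845} = \frac{6159}{2844} = 6159 \cdot \frac{1}{2844} = \frac{2053}{948} \approx 2.1656$)
$G - D = \frac{2053}{948} - -109520 = \frac{2053}{948} + 109520 = \frac{103827013}{948}$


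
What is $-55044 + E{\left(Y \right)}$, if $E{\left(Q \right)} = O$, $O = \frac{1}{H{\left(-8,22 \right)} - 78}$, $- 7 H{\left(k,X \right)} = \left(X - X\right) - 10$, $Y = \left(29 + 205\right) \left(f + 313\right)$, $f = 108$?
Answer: $- \frac{29503591}{536} \approx -55044.0$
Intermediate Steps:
$Y = 98514$ ($Y = \left(29 + 205\right) \left(108 + 313\right) = 234 \cdot 421 = 98514$)
$H{\left(k,X \right)} = \frac{10}{7}$ ($H{\left(k,X \right)} = - \frac{\left(X - X\right) - 10}{7} = - \frac{0 - 10}{7} = \left(- \frac{1}{7}\right) \left(-10\right) = \frac{10}{7}$)
$O = - \frac{7}{536}$ ($O = \frac{1}{\frac{10}{7} - 78} = \frac{1}{- \frac{536}{7}} = - \frac{7}{536} \approx -0.01306$)
$E{\left(Q \right)} = - \frac{7}{536}$
$-55044 + E{\left(Y \right)} = -55044 - \frac{7}{536} = - \frac{29503591}{536}$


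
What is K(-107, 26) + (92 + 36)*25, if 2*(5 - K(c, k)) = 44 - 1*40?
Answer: 3203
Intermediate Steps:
K(c, k) = 3 (K(c, k) = 5 - (44 - 1*40)/2 = 5 - (44 - 40)/2 = 5 - ½*4 = 5 - 2 = 3)
K(-107, 26) + (92 + 36)*25 = 3 + (92 + 36)*25 = 3 + 128*25 = 3 + 3200 = 3203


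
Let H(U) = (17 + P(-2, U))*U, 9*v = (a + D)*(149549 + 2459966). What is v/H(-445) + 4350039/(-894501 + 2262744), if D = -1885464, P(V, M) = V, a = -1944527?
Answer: 303884312186405636/1826604405 ≈ 1.6637e+8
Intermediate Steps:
v = -9994418964365/9 (v = ((-1944527 - 1885464)*(149549 + 2459966))/9 = (-3829991*2609515)/9 = (⅑)*(-9994418964365) = -9994418964365/9 ≈ -1.1105e+12)
H(U) = 15*U (H(U) = (17 - 2)*U = 15*U)
v/H(-445) + 4350039/(-894501 + 2262744) = -9994418964365/(9*(15*(-445))) + 4350039/(-894501 + 2262744) = -9994418964365/9/(-6675) + 4350039/1368243 = -9994418964365/9*(-1/6675) + 4350039*(1/1368243) = 1998883792873/12015 + 1450013/456081 = 303884312186405636/1826604405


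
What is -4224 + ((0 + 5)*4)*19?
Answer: -3844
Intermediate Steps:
-4224 + ((0 + 5)*4)*19 = -4224 + (5*4)*19 = -4224 + 20*19 = -4224 + 380 = -3844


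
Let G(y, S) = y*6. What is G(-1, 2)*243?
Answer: -1458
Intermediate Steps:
G(y, S) = 6*y
G(-1, 2)*243 = (6*(-1))*243 = -6*243 = -1458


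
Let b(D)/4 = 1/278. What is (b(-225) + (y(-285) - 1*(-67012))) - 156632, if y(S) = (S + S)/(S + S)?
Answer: -12457039/139 ≈ -89619.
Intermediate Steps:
b(D) = 2/139 (b(D) = 4/278 = 4*(1/278) = 2/139)
y(S) = 1 (y(S) = (2*S)/((2*S)) = (2*S)*(1/(2*S)) = 1)
(b(-225) + (y(-285) - 1*(-67012))) - 156632 = (2/139 + (1 - 1*(-67012))) - 156632 = (2/139 + (1 + 67012)) - 156632 = (2/139 + 67013) - 156632 = 9314809/139 - 156632 = -12457039/139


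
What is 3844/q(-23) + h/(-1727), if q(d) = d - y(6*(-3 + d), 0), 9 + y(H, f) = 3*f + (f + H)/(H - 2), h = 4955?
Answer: -132578793/511192 ≈ -259.35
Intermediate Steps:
y(H, f) = -9 + 3*f + (H + f)/(-2 + H) (y(H, f) = -9 + (3*f + (f + H)/(H - 2)) = -9 + (3*f + (H + f)/(-2 + H)) = -9 + 3*f + (H + f)/(-2 + H))
q(d) = d - (162 - 48*d)/(-20 + 6*d) (q(d) = d - (18 - 48*(-3 + d) - 5*0 + 3*(6*(-3 + d))*0)/(-2 + 6*(-3 + d)) = d - (18 - 8*(-18 + 6*d) + 0 + 3*(-18 + 6*d)*0)/(-2 + (-18 + 6*d)) = d - (18 + (144 - 48*d) + 0 + 0)/(-20 + 6*d) = d - (162 - 48*d)/(-20 + 6*d))
3844/q(-23) + h/(-1727) = 3844/(((-81 + 3*(-23)**2 + 14*(-23))/(-10 + 3*(-23)))) + 4955/(-1727) = 3844/(((-81 + 3*529 - 322)/(-10 - 69))) + 4955*(-1/1727) = 3844/(((-81 + 1587 - 322)/(-79))) - 4955/1727 = 3844/((-1/79*1184)) - 4955/1727 = 3844/(-1184/79) - 4955/1727 = 3844*(-79/1184) - 4955/1727 = -75919/296 - 4955/1727 = -132578793/511192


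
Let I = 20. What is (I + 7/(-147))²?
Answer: 175561/441 ≈ 398.10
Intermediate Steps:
(I + 7/(-147))² = (20 + 7/(-147))² = (20 + 7*(-1/147))² = (20 - 1/21)² = (419/21)² = 175561/441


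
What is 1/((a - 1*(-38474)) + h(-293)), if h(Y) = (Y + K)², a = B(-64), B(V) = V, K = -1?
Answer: 1/124846 ≈ 8.0099e-6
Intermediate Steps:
a = -64
h(Y) = (-1 + Y)² (h(Y) = (Y - 1)² = (-1 + Y)²)
1/((a - 1*(-38474)) + h(-293)) = 1/((-64 - 1*(-38474)) + (-1 - 293)²) = 1/((-64 + 38474) + (-294)²) = 1/(38410 + 86436) = 1/124846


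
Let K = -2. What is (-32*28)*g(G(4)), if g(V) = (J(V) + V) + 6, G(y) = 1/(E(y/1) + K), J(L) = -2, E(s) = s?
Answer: -4032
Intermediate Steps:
G(y) = 1/(-2 + y) (G(y) = 1/(y/1 - 2) = 1/(y*1 - 2) = 1/(y - 2) = 1/(-2 + y))
g(V) = 4 + V (g(V) = (-2 + V) + 6 = 4 + V)
(-32*28)*g(G(4)) = (-32*28)*(4 + 1/(-2 + 4)) = -896*(4 + 1/2) = -896*9/2 = -4032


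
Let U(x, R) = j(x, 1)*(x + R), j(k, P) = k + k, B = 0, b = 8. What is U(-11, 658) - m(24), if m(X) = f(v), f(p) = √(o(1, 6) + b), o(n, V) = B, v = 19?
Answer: -14234 - 2*√2 ≈ -14237.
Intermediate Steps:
o(n, V) = 0
j(k, P) = 2*k
U(x, R) = 2*x*(R + x) (U(x, R) = (2*x)*(x + R) = (2*x)*(R + x) = 2*x*(R + x))
f(p) = 2*√2 (f(p) = √(0 + 8) = √8 = 2*√2)
m(X) = 2*√2
U(-11, 658) - m(24) = 2*(-11)*(658 - 11) - 2*√2 = 2*(-11)*647 - 2*√2 = -14234 - 2*√2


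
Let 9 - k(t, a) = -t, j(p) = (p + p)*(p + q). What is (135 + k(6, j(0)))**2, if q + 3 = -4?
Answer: 22500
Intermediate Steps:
q = -7 (q = -3 - 4 = -7)
j(p) = 2*p*(-7 + p) (j(p) = (p + p)*(p - 7) = (2*p)*(-7 + p) = 2*p*(-7 + p))
k(t, a) = 9 + t (k(t, a) = 9 - (-1)*t = 9 + t)
(135 + k(6, j(0)))**2 = (135 + (9 + 6))**2 = (135 + 15)**2 = 150**2 = 22500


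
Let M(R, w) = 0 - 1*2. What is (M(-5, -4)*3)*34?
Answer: -204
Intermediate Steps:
M(R, w) = -2 (M(R, w) = 0 - 2 = -2)
(M(-5, -4)*3)*34 = -2*3*34 = -6*34 = -204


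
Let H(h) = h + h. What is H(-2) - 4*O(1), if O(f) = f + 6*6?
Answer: -152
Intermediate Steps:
H(h) = 2*h
O(f) = 36 + f (O(f) = f + 36 = 36 + f)
H(-2) - 4*O(1) = 2*(-2) - 4*(36 + 1) = -4 - 4*37 = -4 - 148 = -152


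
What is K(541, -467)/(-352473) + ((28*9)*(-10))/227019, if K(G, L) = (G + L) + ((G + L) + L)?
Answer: -24721603/2424789939 ≈ -0.010195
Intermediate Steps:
K(G, L) = 2*G + 3*L (K(G, L) = (G + L) + (G + 2*L) = 2*G + 3*L)
K(541, -467)/(-352473) + ((28*9)*(-10))/227019 = (2*541 + 3*(-467))/(-352473) + ((28*9)*(-10))/227019 = (1082 - 1401)*(-1/352473) + (252*(-10))*(1/227019) = -319*(-1/352473) - 2520*1/227019 = 29/32043 - 840/75673 = -24721603/2424789939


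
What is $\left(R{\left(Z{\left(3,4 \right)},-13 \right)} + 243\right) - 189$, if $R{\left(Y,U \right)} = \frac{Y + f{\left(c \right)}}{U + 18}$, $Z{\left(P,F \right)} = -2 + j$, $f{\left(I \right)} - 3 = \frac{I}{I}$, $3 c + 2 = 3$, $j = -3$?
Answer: $\frac{269}{5} \approx 53.8$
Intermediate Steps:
$c = \frac{1}{3}$ ($c = - \frac{2}{3} + \frac{1}{3} \cdot 3 = - \frac{2}{3} + 1 = \frac{1}{3} \approx 0.33333$)
$f{\left(I \right)} = 4$ ($f{\left(I \right)} = 3 + \frac{I}{I} = 3 + 1 = 4$)
$Z{\left(P,F \right)} = -5$ ($Z{\left(P,F \right)} = -2 - 3 = -5$)
$R{\left(Y,U \right)} = \frac{4 + Y}{18 + U}$ ($R{\left(Y,U \right)} = \frac{Y + 4}{U + 18} = \frac{4 + Y}{18 + U}$)
$\left(R{\left(Z{\left(3,4 \right)},-13 \right)} + 243\right) - 189 = \left(\frac{4 - 5}{18 - 13} + 243\right) - 189 = \left(\frac{1}{5} \left(-1\right) + 243\right) - 189 = \left(- \frac{1}{5} + 243\right) - 189 = \frac{1214}{5} - 189 = \frac{269}{5}$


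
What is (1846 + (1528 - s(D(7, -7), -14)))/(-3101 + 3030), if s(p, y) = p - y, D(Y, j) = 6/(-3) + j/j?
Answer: -3361/71 ≈ -47.338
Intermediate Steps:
D(Y, j) = -1 (D(Y, j) = 6*(-1/3) + 1 = -2 + 1 = -1)
(1846 + (1528 - s(D(7, -7), -14)))/(-3101 + 3030) = (1846 + (1528 - (-1 - 1*(-14))))/(-3101 + 3030) = (1846 + (1528 - (-1 + 14)))/(-71) = (1846 + (1528 - 1*13))*(-1/71) = (1846 + (1528 - 13))*(-1/71) = (1846 + 1515)*(-1/71) = 3361*(-1/71) = -3361/71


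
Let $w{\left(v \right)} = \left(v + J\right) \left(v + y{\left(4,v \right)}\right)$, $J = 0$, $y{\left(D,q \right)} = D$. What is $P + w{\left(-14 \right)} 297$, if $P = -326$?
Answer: $41254$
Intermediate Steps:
$w{\left(v \right)} = v \left(4 + v\right)$ ($w{\left(v \right)} = \left(v + 0\right) \left(v + 4\right) = v \left(4 + v\right)$)
$P + w{\left(-14 \right)} 297 = -326 + - 14 \left(4 - 14\right) 297 = -326 + \left(-14\right) \left(-10\right) 297 = -326 + 140 \cdot 297 = -326 + 41580 = 41254$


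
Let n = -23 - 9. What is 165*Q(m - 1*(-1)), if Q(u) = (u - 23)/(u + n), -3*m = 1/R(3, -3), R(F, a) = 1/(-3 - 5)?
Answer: 1914/17 ≈ 112.59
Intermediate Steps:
R(F, a) = -1/8 (R(F, a) = 1/(-8) = -1/8)
n = -32
m = 8/3 (m = -1/(3*(-1/8)) = -1/3*(-8) = 8/3 ≈ 2.6667)
Q(u) = (-23 + u)/(-32 + u) (Q(u) = (u - 23)/(u - 32) = (-23 + u)/(-32 + u))
165*Q(m - 1*(-1)) = 165*((-23 + (8/3 - 1*(-1)))/(-32 + (8/3 - 1*(-1)))) = 165*((-23 + (8/3 + 1))/(-32 + (8/3 + 1))) = 165*((-23 + 11/3)/(-32 + 11/3)) = 165*(-58/3/(-85/3)) = 165*(-3/85*(-58/3)) = 165*(58/85) = 1914/17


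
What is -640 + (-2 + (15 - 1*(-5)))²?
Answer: -316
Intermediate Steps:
-640 + (-2 + (15 - 1*(-5)))² = -640 + (-2 + (15 + 5))² = -640 + (-2 + 20)² = -640 + 18² = -640 + 324 = -316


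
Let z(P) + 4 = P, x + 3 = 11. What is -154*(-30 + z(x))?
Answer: 4004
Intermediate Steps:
x = 8 (x = -3 + 11 = 8)
z(P) = -4 + P
-154*(-30 + z(x)) = -154*(-30 + (-4 + 8)) = -154*(-30 + 4) = -154*(-26) = 4004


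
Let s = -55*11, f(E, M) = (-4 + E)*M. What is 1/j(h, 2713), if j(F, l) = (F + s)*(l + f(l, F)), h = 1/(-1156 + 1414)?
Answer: -516/850216783 ≈ -6.0690e-7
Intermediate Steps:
h = 1/258 ≈ 0.0038760
f(E, M) = M*(-4 + E)
s = -605
j(F, l) = (-605 + F)*(l + F*(-4 + l)) (j(F, l) = (F - 605)*(l + F*(-4 + l)) = (-605 + F)*(l + F*(-4 + l)))
1/j(h, 2713) = 1/(-605*2713 + (1/258)*2713 + (1/258)²*(-4 + 2713) - 605*1/258*(-4 + 2713)) = 1/(-1641365 + 2713/258 + (1/66564)*2709 - 605*1/258*2709) = 1/(-1641365 + 2713/258 + 7/172 - 12705/2) = 1/(-850216783/516) = -516/850216783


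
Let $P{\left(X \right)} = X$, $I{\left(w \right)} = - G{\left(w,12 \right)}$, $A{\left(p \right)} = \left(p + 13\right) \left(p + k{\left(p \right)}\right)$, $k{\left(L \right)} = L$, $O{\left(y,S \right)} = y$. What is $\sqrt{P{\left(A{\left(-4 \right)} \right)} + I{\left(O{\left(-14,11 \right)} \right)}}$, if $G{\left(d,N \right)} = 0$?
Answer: $6 i \sqrt{2} \approx 8.4853 i$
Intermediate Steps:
$A{\left(p \right)} = 2 p \left(13 + p\right)$ ($A{\left(p \right)} = \left(p + 13\right) \left(p + p\right) = \left(13 + p\right) 2 p = 2 p \left(13 + p\right)$)
$I{\left(w \right)} = 0$ ($I{\left(w \right)} = \left(-1\right) 0 = 0$)
$\sqrt{P{\left(A{\left(-4 \right)} \right)} + I{\left(O{\left(-14,11 \right)} \right)}} = \sqrt{2 \left(-4\right) \left(13 - 4\right) + 0} = \sqrt{2 \left(-4\right) 9 + 0} = \sqrt{-72 + 0} = \sqrt{-72} = 6 i \sqrt{2}$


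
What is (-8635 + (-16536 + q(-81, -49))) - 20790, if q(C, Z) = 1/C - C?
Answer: -3716281/81 ≈ -45880.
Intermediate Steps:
(-8635 + (-16536 + q(-81, -49))) - 20790 = (-8635 + (-16536 + (1/(-81) - 1*(-81)))) - 20790 = (-8635 + (-16536 + (-1/81 + 81))) - 20790 = (-8635 + (-16536 + 6560/81)) - 20790 = (-8635 - 1332856/81) - 20790 = -2032291/81 - 20790 = -3716281/81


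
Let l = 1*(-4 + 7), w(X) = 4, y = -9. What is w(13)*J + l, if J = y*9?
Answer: -321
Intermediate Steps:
J = -81 (J = -9*9 = -81)
l = 3 (l = 1*3 = 3)
w(13)*J + l = 4*(-81) + 3 = -324 + 3 = -321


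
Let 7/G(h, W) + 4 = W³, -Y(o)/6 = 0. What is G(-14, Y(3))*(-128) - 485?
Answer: -261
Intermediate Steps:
Y(o) = 0 (Y(o) = -6*0 = 0)
G(h, W) = 7/(-4 + W³)
G(-14, Y(3))*(-128) - 485 = (7/(-4 + 0³))*(-128) - 485 = (7/(-4 + 0))*(-128) - 485 = (7/(-4))*(-128) - 485 = (7*(-¼))*(-128) - 485 = -7/4*(-128) - 485 = 224 - 485 = -261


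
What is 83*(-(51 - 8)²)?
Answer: -153467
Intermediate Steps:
83*(-(51 - 8)²) = 83*(-1*43²) = 83*(-1*1849) = 83*(-1849) = -153467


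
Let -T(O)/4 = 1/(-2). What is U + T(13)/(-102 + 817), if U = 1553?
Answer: 1110397/715 ≈ 1553.0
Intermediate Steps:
T(O) = 2 (T(O) = -4/(-2) = -4*(-½) = 2)
U + T(13)/(-102 + 817) = 1553 + 2/(-102 + 817) = 1553 + 2/715 = 1110397/715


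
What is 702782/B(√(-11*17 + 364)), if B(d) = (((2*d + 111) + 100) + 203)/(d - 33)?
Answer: -51303086/889 + 1756955*√177/889 ≈ -31415.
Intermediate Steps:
B(d) = (414 + 2*d)/(-33 + d) (B(d) = (((111 + 2*d) + 100) + 203)/(-33 + d) = ((211 + 2*d) + 203)/(-33 + d) = (414 + 2*d)/(-33 + d))
702782/B(√(-11*17 + 364)) = 702782/((2*(207 + √(-11*17 + 364))/(-33 + √(-11*17 + 364)))) = 702782/((2*(207 + √(-187 + 364))/(-33 + √(-187 + 364)))) = 702782/((2*(207 + √177)/(-33 + √177))) = 702782*((-33 + √177)/(2*(207 + √177))) = 351391*(-33 + √177)/(207 + √177)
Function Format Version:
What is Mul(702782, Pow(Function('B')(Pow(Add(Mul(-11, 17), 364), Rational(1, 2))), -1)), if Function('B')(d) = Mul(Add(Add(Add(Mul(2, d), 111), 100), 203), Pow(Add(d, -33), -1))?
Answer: Add(Rational(-51303086, 889), Mul(Rational(1756955, 889), Pow(177, Rational(1, 2)))) ≈ -31415.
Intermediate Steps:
Function('B')(d) = Mul(Pow(Add(-33, d), -1), Add(414, Mul(2, d))) (Function('B')(d) = Mul(Add(Add(Add(111, Mul(2, d)), 100), 203), Pow(Add(-33, d), -1)) = Mul(Add(Add(211, Mul(2, d)), 203), Pow(Add(-33, d), -1)) = Mul(Add(414, Mul(2, d)), Pow(Add(-33, d), -1)) = Mul(Pow(Add(-33, d), -1), Add(414, Mul(2, d))))
Mul(702782, Pow(Function('B')(Pow(Add(Mul(-11, 17), 364), Rational(1, 2))), -1)) = Mul(702782, Pow(Mul(2, Pow(Add(-33, Pow(Add(Mul(-11, 17), 364), Rational(1, 2))), -1), Add(207, Pow(Add(Mul(-11, 17), 364), Rational(1, 2)))), -1)) = Mul(702782, Pow(Mul(2, Pow(Add(-33, Pow(Add(-187, 364), Rational(1, 2))), -1), Add(207, Pow(Add(-187, 364), Rational(1, 2)))), -1)) = Mul(702782, Pow(Mul(2, Pow(Add(-33, Pow(177, Rational(1, 2))), -1), Add(207, Pow(177, Rational(1, 2)))), -1)) = Mul(702782, Mul(Rational(1, 2), Pow(Add(207, Pow(177, Rational(1, 2))), -1), Add(-33, Pow(177, Rational(1, 2))))) = Mul(351391, Pow(Add(207, Pow(177, Rational(1, 2))), -1), Add(-33, Pow(177, Rational(1, 2))))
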